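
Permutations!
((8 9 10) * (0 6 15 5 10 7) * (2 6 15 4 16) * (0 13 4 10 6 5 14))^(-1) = ((0 15 14)(2 5 6 10 8 9 7 13 4 16))^(-1) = (0 14 15)(2 16 4 13 7 9 8 10 6 5)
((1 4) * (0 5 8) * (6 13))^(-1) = (0 8 5)(1 4)(6 13)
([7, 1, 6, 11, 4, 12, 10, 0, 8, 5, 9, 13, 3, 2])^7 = [7, 1, 11, 5, 4, 10, 13, 0, 8, 6, 2, 12, 9, 3]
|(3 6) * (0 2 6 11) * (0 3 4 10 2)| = |(2 6 4 10)(3 11)| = 4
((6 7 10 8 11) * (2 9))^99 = ((2 9)(6 7 10 8 11))^99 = (2 9)(6 11 8 10 7)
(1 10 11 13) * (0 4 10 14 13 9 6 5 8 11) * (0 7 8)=(0 4 10 7 8 11 9 6 5)(1 14 13)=[4, 14, 2, 3, 10, 0, 5, 8, 11, 6, 7, 9, 12, 1, 13]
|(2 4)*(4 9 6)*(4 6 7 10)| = |(2 9 7 10 4)| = 5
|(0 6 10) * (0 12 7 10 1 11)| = 12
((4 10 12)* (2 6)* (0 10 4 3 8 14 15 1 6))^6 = ((0 10 12 3 8 14 15 1 6 2))^6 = (0 15 12 6 8)(1 3 2 14 10)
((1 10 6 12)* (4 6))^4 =(1 12 6 4 10)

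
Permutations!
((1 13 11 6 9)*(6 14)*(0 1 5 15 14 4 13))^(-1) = (0 1)(4 11 13)(5 9 6 14 15)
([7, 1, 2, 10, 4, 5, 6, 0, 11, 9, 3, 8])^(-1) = [7, 1, 2, 10, 4, 5, 6, 0, 11, 9, 3, 8]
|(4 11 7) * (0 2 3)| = |(0 2 3)(4 11 7)| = 3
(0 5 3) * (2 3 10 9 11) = (0 5 10 9 11 2 3) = [5, 1, 3, 0, 4, 10, 6, 7, 8, 11, 9, 2]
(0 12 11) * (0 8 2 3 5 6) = (0 12 11 8 2 3 5 6) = [12, 1, 3, 5, 4, 6, 0, 7, 2, 9, 10, 8, 11]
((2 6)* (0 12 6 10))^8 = (0 2 12 10 6) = ((0 12 6 2 10))^8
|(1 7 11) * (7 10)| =|(1 10 7 11)| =4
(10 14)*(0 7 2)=(0 7 2)(10 14)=[7, 1, 0, 3, 4, 5, 6, 2, 8, 9, 14, 11, 12, 13, 10]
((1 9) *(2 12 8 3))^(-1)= (1 9)(2 3 8 12)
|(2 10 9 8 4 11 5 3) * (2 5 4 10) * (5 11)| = 12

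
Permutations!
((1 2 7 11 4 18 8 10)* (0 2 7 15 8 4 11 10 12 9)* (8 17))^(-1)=(0 9 12 8 17 15 2)(1 10 7)(4 18)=((0 2 15 17 8 12 9)(1 7 10)(4 18))^(-1)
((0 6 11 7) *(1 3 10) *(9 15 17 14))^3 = ((0 6 11 7)(1 3 10)(9 15 17 14))^3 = (0 7 11 6)(9 14 17 15)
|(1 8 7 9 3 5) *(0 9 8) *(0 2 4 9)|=|(1 2 4 9 3 5)(7 8)|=6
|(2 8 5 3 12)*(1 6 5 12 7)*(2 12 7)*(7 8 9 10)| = |(12)(1 6 5 3 2 9 10 7)| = 8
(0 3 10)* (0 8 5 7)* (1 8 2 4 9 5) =(0 3 10 2 4 9 5 7)(1 8) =[3, 8, 4, 10, 9, 7, 6, 0, 1, 5, 2]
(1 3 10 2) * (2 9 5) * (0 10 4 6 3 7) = (0 10 9 5 2 1 7)(3 4 6) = [10, 7, 1, 4, 6, 2, 3, 0, 8, 5, 9]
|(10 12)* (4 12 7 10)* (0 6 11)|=6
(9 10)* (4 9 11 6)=(4 9 10 11 6)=[0, 1, 2, 3, 9, 5, 4, 7, 8, 10, 11, 6]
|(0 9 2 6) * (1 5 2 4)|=7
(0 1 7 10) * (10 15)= (0 1 7 15 10)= [1, 7, 2, 3, 4, 5, 6, 15, 8, 9, 0, 11, 12, 13, 14, 10]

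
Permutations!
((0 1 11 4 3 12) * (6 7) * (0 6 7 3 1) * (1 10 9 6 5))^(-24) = ((1 11 4 10 9 6 3 12 5))^(-24) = (1 10 3)(4 6 5)(9 12 11)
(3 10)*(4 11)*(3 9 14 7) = (3 10 9 14 7)(4 11) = [0, 1, 2, 10, 11, 5, 6, 3, 8, 14, 9, 4, 12, 13, 7]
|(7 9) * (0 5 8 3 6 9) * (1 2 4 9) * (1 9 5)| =|(0 1 2 4 5 8 3 6 9 7)| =10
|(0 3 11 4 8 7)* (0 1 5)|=|(0 3 11 4 8 7 1 5)|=8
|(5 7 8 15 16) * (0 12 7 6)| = 8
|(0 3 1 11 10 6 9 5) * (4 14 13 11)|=|(0 3 1 4 14 13 11 10 6 9 5)|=11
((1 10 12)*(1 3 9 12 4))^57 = (12)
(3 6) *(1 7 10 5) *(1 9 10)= [0, 7, 2, 6, 4, 9, 3, 1, 8, 10, 5]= (1 7)(3 6)(5 9 10)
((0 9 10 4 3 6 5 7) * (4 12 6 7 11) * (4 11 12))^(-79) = ((0 9 10 4 3 7)(5 12 6))^(-79) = (0 7 3 4 10 9)(5 6 12)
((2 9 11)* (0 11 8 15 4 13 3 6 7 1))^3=(0 9 4 6)(1 2 15 3)(7 11 8 13)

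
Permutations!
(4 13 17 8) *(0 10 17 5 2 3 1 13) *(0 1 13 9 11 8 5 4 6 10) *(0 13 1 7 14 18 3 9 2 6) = (0 13 4 7 14 18 3 1 2 9 11 8)(5 6 10 17) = [13, 2, 9, 1, 7, 6, 10, 14, 0, 11, 17, 8, 12, 4, 18, 15, 16, 5, 3]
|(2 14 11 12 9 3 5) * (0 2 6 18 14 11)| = 10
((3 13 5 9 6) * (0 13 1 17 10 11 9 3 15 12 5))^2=(1 10 9 15 5)(3 17 11 6 12)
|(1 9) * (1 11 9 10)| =2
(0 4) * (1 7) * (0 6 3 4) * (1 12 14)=(1 7 12 14)(3 4 6)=[0, 7, 2, 4, 6, 5, 3, 12, 8, 9, 10, 11, 14, 13, 1]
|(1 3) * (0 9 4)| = |(0 9 4)(1 3)| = 6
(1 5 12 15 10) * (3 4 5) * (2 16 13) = (1 3 4 5 12 15 10)(2 16 13) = [0, 3, 16, 4, 5, 12, 6, 7, 8, 9, 1, 11, 15, 2, 14, 10, 13]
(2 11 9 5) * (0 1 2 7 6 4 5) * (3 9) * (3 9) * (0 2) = (0 1)(2 11 9)(4 5 7 6) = [1, 0, 11, 3, 5, 7, 4, 6, 8, 2, 10, 9]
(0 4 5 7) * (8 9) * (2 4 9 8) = [9, 1, 4, 3, 5, 7, 6, 0, 8, 2] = (0 9 2 4 5 7)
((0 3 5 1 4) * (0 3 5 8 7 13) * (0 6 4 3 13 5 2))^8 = (1 7 3 5 8)(4 6 13)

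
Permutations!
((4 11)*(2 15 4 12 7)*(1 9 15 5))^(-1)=((1 9 15 4 11 12 7 2 5))^(-1)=(1 5 2 7 12 11 4 15 9)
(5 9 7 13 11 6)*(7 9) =[0, 1, 2, 3, 4, 7, 5, 13, 8, 9, 10, 6, 12, 11] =(5 7 13 11 6)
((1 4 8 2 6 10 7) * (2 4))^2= ((1 2 6 10 7)(4 8))^2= (1 6 7 2 10)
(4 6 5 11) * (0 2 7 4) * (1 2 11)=(0 11)(1 2 7 4 6 5)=[11, 2, 7, 3, 6, 1, 5, 4, 8, 9, 10, 0]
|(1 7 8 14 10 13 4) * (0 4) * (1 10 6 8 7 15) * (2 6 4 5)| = 18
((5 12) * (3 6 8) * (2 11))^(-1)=((2 11)(3 6 8)(5 12))^(-1)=(2 11)(3 8 6)(5 12)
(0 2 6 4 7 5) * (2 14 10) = (0 14 10 2 6 4 7 5) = [14, 1, 6, 3, 7, 0, 4, 5, 8, 9, 2, 11, 12, 13, 10]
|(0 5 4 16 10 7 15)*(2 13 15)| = 9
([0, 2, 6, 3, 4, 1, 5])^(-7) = (1 2 6 5)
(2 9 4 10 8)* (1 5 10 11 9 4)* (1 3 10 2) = (1 5 2 4 11 9 3 10 8) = [0, 5, 4, 10, 11, 2, 6, 7, 1, 3, 8, 9]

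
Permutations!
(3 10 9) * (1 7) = (1 7)(3 10 9) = [0, 7, 2, 10, 4, 5, 6, 1, 8, 3, 9]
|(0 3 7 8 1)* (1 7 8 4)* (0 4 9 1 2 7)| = 15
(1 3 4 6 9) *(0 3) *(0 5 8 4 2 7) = (0 3 2 7)(1 5 8 4 6 9) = [3, 5, 7, 2, 6, 8, 9, 0, 4, 1]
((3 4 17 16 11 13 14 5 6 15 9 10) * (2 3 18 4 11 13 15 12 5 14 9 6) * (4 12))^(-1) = (2 5 12 18 10 9 13 16 17 4 6 15 11 3)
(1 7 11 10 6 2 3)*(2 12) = (1 7 11 10 6 12 2 3) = [0, 7, 3, 1, 4, 5, 12, 11, 8, 9, 6, 10, 2]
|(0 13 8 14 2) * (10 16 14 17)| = |(0 13 8 17 10 16 14 2)| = 8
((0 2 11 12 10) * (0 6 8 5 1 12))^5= (0 11 2)(1 5 8 6 10 12)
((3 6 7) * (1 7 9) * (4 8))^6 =((1 7 3 6 9)(4 8))^6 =(1 7 3 6 9)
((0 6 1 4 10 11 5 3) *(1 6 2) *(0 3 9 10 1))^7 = ((0 2)(1 4)(5 9 10 11))^7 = (0 2)(1 4)(5 11 10 9)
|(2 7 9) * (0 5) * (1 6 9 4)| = 6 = |(0 5)(1 6 9 2 7 4)|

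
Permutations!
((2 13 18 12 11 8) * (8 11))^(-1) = (2 8 12 18 13)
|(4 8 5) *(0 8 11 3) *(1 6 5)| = |(0 8 1 6 5 4 11 3)| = 8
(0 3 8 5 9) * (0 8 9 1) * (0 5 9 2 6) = (0 3 2 6)(1 5)(8 9) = [3, 5, 6, 2, 4, 1, 0, 7, 9, 8]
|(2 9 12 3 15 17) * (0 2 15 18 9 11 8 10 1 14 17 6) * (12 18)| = |(0 2 11 8 10 1 14 17 15 6)(3 12)(9 18)| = 10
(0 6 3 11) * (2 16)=(0 6 3 11)(2 16)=[6, 1, 16, 11, 4, 5, 3, 7, 8, 9, 10, 0, 12, 13, 14, 15, 2]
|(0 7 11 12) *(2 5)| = 4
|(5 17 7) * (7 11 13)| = |(5 17 11 13 7)| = 5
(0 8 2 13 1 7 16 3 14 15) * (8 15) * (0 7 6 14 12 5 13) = (0 15 7 16 3 12 5 13 1 6 14 8 2) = [15, 6, 0, 12, 4, 13, 14, 16, 2, 9, 10, 11, 5, 1, 8, 7, 3]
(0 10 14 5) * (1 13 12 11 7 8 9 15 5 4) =(0 10 14 4 1 13 12 11 7 8 9 15 5) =[10, 13, 2, 3, 1, 0, 6, 8, 9, 15, 14, 7, 11, 12, 4, 5]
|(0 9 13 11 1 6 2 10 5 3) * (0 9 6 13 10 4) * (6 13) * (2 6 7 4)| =|(0 13 11 1 7 4)(3 9 10 5)| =12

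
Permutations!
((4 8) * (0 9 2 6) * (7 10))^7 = (0 6 2 9)(4 8)(7 10)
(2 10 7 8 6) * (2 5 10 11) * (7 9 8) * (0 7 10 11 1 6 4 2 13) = (0 7 10 9 8 4 2 1 6 5 11 13) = [7, 6, 1, 3, 2, 11, 5, 10, 4, 8, 9, 13, 12, 0]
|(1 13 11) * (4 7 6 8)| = |(1 13 11)(4 7 6 8)| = 12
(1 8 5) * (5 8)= (8)(1 5)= [0, 5, 2, 3, 4, 1, 6, 7, 8]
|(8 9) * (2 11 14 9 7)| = 6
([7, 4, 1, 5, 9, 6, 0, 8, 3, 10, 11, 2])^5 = (0 6 5 3 8 7)(1 2 11 10 9 4)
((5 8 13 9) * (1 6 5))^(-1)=((1 6 5 8 13 9))^(-1)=(1 9 13 8 5 6)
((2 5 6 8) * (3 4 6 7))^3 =((2 5 7 3 4 6 8))^3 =(2 3 8 7 6 5 4)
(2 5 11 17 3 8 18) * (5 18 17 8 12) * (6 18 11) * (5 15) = (2 11 8 17 3 12 15 5 6 18) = [0, 1, 11, 12, 4, 6, 18, 7, 17, 9, 10, 8, 15, 13, 14, 5, 16, 3, 2]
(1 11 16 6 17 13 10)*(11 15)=(1 15 11 16 6 17 13 10)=[0, 15, 2, 3, 4, 5, 17, 7, 8, 9, 1, 16, 12, 10, 14, 11, 6, 13]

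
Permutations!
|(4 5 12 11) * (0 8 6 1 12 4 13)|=|(0 8 6 1 12 11 13)(4 5)|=14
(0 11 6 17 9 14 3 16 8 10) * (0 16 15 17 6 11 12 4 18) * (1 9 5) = (0 12 4 18)(1 9 14 3 15 17 5)(8 10 16) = [12, 9, 2, 15, 18, 1, 6, 7, 10, 14, 16, 11, 4, 13, 3, 17, 8, 5, 0]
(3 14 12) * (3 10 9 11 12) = (3 14)(9 11 12 10) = [0, 1, 2, 14, 4, 5, 6, 7, 8, 11, 9, 12, 10, 13, 3]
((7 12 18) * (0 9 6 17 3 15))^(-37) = (0 15 3 17 6 9)(7 18 12) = ((0 9 6 17 3 15)(7 12 18))^(-37)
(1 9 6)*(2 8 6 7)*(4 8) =(1 9 7 2 4 8 6) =[0, 9, 4, 3, 8, 5, 1, 2, 6, 7]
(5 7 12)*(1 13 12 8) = (1 13 12 5 7 8) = [0, 13, 2, 3, 4, 7, 6, 8, 1, 9, 10, 11, 5, 12]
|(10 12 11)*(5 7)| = |(5 7)(10 12 11)| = 6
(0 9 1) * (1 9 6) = (9)(0 6 1) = [6, 0, 2, 3, 4, 5, 1, 7, 8, 9]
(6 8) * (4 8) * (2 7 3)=[0, 1, 7, 2, 8, 5, 4, 3, 6]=(2 7 3)(4 8 6)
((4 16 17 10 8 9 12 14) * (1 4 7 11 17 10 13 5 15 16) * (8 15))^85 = (1 4)(5 14 13 12 17 9 11 8 7)(10 15 16)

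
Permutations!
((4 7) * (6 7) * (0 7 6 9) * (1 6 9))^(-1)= (0 9 6 1 4 7)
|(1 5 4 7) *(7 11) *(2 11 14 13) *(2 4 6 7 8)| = |(1 5 6 7)(2 11 8)(4 14 13)| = 12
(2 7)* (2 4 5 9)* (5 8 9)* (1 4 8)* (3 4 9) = (1 9 2 7 8 3 4) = [0, 9, 7, 4, 1, 5, 6, 8, 3, 2]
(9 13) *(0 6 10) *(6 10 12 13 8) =(0 10)(6 12 13 9 8) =[10, 1, 2, 3, 4, 5, 12, 7, 6, 8, 0, 11, 13, 9]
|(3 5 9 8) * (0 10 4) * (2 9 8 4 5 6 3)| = 14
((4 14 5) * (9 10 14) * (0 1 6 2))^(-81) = ((0 1 6 2)(4 9 10 14 5))^(-81) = (0 2 6 1)(4 5 14 10 9)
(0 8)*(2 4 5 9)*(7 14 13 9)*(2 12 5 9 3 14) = (0 8)(2 4 9 12 5 7)(3 14 13) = [8, 1, 4, 14, 9, 7, 6, 2, 0, 12, 10, 11, 5, 3, 13]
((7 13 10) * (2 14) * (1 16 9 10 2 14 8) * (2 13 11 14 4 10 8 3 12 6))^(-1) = ((1 16 9 8)(2 3 12 6)(4 10 7 11 14))^(-1) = (1 8 9 16)(2 6 12 3)(4 14 11 7 10)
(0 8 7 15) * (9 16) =(0 8 7 15)(9 16) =[8, 1, 2, 3, 4, 5, 6, 15, 7, 16, 10, 11, 12, 13, 14, 0, 9]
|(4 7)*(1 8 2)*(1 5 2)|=2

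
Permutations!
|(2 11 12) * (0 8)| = 6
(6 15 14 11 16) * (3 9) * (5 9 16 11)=(3 16 6 15 14 5 9)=[0, 1, 2, 16, 4, 9, 15, 7, 8, 3, 10, 11, 12, 13, 5, 14, 6]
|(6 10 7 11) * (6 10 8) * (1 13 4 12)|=12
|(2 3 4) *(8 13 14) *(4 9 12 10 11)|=21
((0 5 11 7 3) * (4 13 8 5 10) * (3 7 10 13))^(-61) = (0 5 4 13 11 3 8 10)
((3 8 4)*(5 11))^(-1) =((3 8 4)(5 11))^(-1) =(3 4 8)(5 11)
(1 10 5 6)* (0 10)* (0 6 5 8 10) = (1 6)(8 10) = [0, 6, 2, 3, 4, 5, 1, 7, 10, 9, 8]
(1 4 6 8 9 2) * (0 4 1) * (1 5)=(0 4 6 8 9 2)(1 5)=[4, 5, 0, 3, 6, 1, 8, 7, 9, 2]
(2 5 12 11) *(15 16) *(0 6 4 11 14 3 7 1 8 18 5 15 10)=(0 6 4 11 2 15 16 10)(1 8 18 5 12 14 3 7)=[6, 8, 15, 7, 11, 12, 4, 1, 18, 9, 0, 2, 14, 13, 3, 16, 10, 17, 5]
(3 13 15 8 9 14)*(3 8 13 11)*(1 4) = (1 4)(3 11)(8 9 14)(13 15) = [0, 4, 2, 11, 1, 5, 6, 7, 9, 14, 10, 3, 12, 15, 8, 13]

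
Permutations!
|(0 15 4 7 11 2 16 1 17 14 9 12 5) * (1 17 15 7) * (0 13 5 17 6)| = 12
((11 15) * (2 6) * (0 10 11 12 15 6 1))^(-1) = (0 1 2 6 11 10)(12 15)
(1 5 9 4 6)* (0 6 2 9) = (0 6 1 5)(2 9 4) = [6, 5, 9, 3, 2, 0, 1, 7, 8, 4]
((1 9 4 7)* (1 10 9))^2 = (4 10)(7 9)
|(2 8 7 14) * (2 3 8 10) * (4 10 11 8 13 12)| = 10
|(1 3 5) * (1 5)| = |(5)(1 3)| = 2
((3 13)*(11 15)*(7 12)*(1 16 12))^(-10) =((1 16 12 7)(3 13)(11 15))^(-10) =(1 12)(7 16)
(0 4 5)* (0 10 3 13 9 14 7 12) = (0 4 5 10 3 13 9 14 7 12) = [4, 1, 2, 13, 5, 10, 6, 12, 8, 14, 3, 11, 0, 9, 7]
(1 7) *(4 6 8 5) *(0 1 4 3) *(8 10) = (0 1 7 4 6 10 8 5 3) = [1, 7, 2, 0, 6, 3, 10, 4, 5, 9, 8]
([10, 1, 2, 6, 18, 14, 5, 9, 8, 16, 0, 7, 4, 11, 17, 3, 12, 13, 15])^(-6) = [0, 1, 2, 9, 13, 12, 16, 6, 8, 5, 10, 3, 17, 15, 4, 7, 14, 18, 11]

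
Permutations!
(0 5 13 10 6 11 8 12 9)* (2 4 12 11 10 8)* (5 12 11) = (0 12 9)(2 4 11)(5 13 8)(6 10) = [12, 1, 4, 3, 11, 13, 10, 7, 5, 0, 6, 2, 9, 8]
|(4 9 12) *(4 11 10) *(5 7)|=10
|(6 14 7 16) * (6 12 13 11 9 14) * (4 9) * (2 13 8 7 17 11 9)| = 28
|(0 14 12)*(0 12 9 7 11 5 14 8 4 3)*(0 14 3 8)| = 6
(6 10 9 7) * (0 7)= [7, 1, 2, 3, 4, 5, 10, 6, 8, 0, 9]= (0 7 6 10 9)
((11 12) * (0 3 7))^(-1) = ((0 3 7)(11 12))^(-1) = (0 7 3)(11 12)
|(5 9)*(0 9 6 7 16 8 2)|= 8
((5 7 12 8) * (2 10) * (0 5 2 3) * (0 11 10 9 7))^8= ((0 5)(2 9 7 12 8)(3 11 10))^8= (2 12 9 8 7)(3 10 11)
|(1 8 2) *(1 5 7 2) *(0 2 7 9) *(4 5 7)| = 6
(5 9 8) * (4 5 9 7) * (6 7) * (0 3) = (0 3)(4 5 6 7)(8 9) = [3, 1, 2, 0, 5, 6, 7, 4, 9, 8]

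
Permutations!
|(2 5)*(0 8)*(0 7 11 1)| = |(0 8 7 11 1)(2 5)| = 10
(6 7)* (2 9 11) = [0, 1, 9, 3, 4, 5, 7, 6, 8, 11, 10, 2] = (2 9 11)(6 7)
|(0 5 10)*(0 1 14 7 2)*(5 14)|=12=|(0 14 7 2)(1 5 10)|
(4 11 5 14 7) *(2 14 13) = [0, 1, 14, 3, 11, 13, 6, 4, 8, 9, 10, 5, 12, 2, 7] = (2 14 7 4 11 5 13)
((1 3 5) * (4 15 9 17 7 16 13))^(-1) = (1 5 3)(4 13 16 7 17 9 15)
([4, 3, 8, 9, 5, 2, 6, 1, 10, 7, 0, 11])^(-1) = (11)(0 10 8 2 5 4)(1 7 9 3)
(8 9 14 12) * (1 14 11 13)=(1 14 12 8 9 11 13)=[0, 14, 2, 3, 4, 5, 6, 7, 9, 11, 10, 13, 8, 1, 12]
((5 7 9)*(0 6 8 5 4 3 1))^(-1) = (0 1 3 4 9 7 5 8 6)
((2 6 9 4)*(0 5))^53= (0 5)(2 6 9 4)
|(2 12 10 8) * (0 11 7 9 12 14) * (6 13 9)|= |(0 11 7 6 13 9 12 10 8 2 14)|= 11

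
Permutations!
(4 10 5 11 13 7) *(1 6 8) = [0, 6, 2, 3, 10, 11, 8, 4, 1, 9, 5, 13, 12, 7] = (1 6 8)(4 10 5 11 13 7)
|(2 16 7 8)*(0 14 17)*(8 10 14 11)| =|(0 11 8 2 16 7 10 14 17)| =9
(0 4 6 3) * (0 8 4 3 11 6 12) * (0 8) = (0 3)(4 12 8)(6 11) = [3, 1, 2, 0, 12, 5, 11, 7, 4, 9, 10, 6, 8]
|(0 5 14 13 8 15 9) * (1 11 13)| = 9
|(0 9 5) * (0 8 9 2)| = 6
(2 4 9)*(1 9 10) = (1 9 2 4 10) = [0, 9, 4, 3, 10, 5, 6, 7, 8, 2, 1]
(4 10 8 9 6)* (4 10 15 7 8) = (4 15 7 8 9 6 10) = [0, 1, 2, 3, 15, 5, 10, 8, 9, 6, 4, 11, 12, 13, 14, 7]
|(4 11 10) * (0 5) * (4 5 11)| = |(0 11 10 5)| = 4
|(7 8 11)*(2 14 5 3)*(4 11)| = |(2 14 5 3)(4 11 7 8)| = 4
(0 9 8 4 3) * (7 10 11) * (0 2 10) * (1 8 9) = (0 1 8 4 3 2 10 11 7) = [1, 8, 10, 2, 3, 5, 6, 0, 4, 9, 11, 7]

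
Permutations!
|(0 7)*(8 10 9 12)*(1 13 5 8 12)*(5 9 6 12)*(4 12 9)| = |(0 7)(1 13 4 12 5 8 10 6 9)| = 18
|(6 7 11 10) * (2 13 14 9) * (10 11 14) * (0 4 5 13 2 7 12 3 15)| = |(0 4 5 13 10 6 12 3 15)(7 14 9)| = 9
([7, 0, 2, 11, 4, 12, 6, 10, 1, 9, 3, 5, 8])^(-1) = (0 1 8 12 5 11 3 10 7)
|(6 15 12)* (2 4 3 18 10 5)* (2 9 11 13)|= |(2 4 3 18 10 5 9 11 13)(6 15 12)|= 9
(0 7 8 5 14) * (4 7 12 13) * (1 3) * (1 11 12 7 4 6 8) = [7, 3, 2, 11, 4, 14, 8, 1, 5, 9, 10, 12, 13, 6, 0] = (0 7 1 3 11 12 13 6 8 5 14)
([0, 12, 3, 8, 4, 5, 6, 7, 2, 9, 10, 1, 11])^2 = (1 11 12)(2 8 3)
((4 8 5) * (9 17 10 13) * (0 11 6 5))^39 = ((0 11 6 5 4 8)(9 17 10 13))^39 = (0 5)(4 11)(6 8)(9 13 10 17)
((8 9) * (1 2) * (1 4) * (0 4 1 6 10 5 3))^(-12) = (10)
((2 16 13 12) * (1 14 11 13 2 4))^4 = (16)(1 12 11)(4 13 14)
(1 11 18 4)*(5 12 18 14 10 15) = (1 11 14 10 15 5 12 18 4) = [0, 11, 2, 3, 1, 12, 6, 7, 8, 9, 15, 14, 18, 13, 10, 5, 16, 17, 4]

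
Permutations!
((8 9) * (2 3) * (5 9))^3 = (9)(2 3)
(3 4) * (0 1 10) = (0 1 10)(3 4) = [1, 10, 2, 4, 3, 5, 6, 7, 8, 9, 0]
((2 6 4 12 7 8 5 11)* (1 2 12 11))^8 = ((1 2 6 4 11 12 7 8 5))^8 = (1 5 8 7 12 11 4 6 2)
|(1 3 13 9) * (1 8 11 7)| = 7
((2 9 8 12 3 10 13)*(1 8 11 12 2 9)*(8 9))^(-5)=(1 3 2 12 8 11 13 9 10)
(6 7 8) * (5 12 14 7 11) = (5 12 14 7 8 6 11) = [0, 1, 2, 3, 4, 12, 11, 8, 6, 9, 10, 5, 14, 13, 7]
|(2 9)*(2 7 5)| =|(2 9 7 5)| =4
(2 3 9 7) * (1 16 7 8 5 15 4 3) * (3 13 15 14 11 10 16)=(1 3 9 8 5 14 11 10 16 7 2)(4 13 15)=[0, 3, 1, 9, 13, 14, 6, 2, 5, 8, 16, 10, 12, 15, 11, 4, 7]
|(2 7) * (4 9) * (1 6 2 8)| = 10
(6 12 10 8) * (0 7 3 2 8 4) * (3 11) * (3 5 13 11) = [7, 1, 8, 2, 0, 13, 12, 3, 6, 9, 4, 5, 10, 11] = (0 7 3 2 8 6 12 10 4)(5 13 11)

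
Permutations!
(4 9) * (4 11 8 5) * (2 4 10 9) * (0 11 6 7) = (0 11 8 5 10 9 6 7)(2 4) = [11, 1, 4, 3, 2, 10, 7, 0, 5, 6, 9, 8]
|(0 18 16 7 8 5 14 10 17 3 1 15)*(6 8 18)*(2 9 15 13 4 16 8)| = |(0 6 2 9 15)(1 13 4 16 7 18 8 5 14 10 17 3)| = 60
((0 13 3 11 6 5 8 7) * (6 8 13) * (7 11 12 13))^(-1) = ((0 6 5 7)(3 12 13)(8 11))^(-1) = (0 7 5 6)(3 13 12)(8 11)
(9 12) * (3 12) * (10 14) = (3 12 9)(10 14) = [0, 1, 2, 12, 4, 5, 6, 7, 8, 3, 14, 11, 9, 13, 10]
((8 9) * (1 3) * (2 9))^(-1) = (1 3)(2 8 9)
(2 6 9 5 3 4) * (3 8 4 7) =(2 6 9 5 8 4)(3 7) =[0, 1, 6, 7, 2, 8, 9, 3, 4, 5]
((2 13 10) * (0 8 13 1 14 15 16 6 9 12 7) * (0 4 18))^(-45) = (18)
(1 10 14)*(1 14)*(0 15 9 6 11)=(0 15 9 6 11)(1 10)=[15, 10, 2, 3, 4, 5, 11, 7, 8, 6, 1, 0, 12, 13, 14, 9]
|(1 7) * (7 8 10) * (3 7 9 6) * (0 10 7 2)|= 6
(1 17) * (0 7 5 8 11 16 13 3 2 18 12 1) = (0 7 5 8 11 16 13 3 2 18 12 1 17) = [7, 17, 18, 2, 4, 8, 6, 5, 11, 9, 10, 16, 1, 3, 14, 15, 13, 0, 12]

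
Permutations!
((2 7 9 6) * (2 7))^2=(6 9 7)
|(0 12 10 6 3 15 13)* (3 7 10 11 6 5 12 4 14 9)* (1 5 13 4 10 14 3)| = 24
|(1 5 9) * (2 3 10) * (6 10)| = 12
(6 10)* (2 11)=[0, 1, 11, 3, 4, 5, 10, 7, 8, 9, 6, 2]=(2 11)(6 10)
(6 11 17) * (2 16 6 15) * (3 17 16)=(2 3 17 15)(6 11 16)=[0, 1, 3, 17, 4, 5, 11, 7, 8, 9, 10, 16, 12, 13, 14, 2, 6, 15]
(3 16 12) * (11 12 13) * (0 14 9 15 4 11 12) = (0 14 9 15 4 11)(3 16 13 12) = [14, 1, 2, 16, 11, 5, 6, 7, 8, 15, 10, 0, 3, 12, 9, 4, 13]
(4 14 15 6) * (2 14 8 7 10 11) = (2 14 15 6 4 8 7 10 11) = [0, 1, 14, 3, 8, 5, 4, 10, 7, 9, 11, 2, 12, 13, 15, 6]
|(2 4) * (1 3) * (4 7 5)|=4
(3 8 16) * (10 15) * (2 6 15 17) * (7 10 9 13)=(2 6 15 9 13 7 10 17)(3 8 16)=[0, 1, 6, 8, 4, 5, 15, 10, 16, 13, 17, 11, 12, 7, 14, 9, 3, 2]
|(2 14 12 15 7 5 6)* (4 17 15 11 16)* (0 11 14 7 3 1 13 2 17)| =|(0 11 16 4)(1 13 2 7 5 6 17 15 3)(12 14)| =36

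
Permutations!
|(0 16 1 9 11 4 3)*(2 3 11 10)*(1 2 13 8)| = |(0 16 2 3)(1 9 10 13 8)(4 11)| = 20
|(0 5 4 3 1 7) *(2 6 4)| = 8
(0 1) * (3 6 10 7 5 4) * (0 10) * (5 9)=(0 1 10 7 9 5 4 3 6)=[1, 10, 2, 6, 3, 4, 0, 9, 8, 5, 7]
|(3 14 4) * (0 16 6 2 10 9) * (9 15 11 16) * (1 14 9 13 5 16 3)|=33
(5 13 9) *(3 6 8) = (3 6 8)(5 13 9) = [0, 1, 2, 6, 4, 13, 8, 7, 3, 5, 10, 11, 12, 9]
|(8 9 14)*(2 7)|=6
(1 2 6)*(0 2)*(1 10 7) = (0 2 6 10 7 1) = [2, 0, 6, 3, 4, 5, 10, 1, 8, 9, 7]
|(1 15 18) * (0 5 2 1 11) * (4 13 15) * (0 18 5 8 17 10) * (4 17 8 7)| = 10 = |(0 7 4 13 15 5 2 1 17 10)(11 18)|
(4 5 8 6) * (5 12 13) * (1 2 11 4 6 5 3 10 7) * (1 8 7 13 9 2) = [0, 1, 11, 10, 12, 7, 6, 8, 5, 2, 13, 4, 9, 3] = (2 11 4 12 9)(3 10 13)(5 7 8)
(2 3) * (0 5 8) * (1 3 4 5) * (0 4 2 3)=[1, 0, 2, 3, 5, 8, 6, 7, 4]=(0 1)(4 5 8)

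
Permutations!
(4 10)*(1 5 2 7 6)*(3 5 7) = [0, 7, 3, 5, 10, 2, 1, 6, 8, 9, 4] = (1 7 6)(2 3 5)(4 10)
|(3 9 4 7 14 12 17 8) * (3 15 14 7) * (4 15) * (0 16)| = |(0 16)(3 9 15 14 12 17 8 4)| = 8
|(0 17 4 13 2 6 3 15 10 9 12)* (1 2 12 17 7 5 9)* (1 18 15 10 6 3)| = 56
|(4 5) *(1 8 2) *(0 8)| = |(0 8 2 1)(4 5)| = 4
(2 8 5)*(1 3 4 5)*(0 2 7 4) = (0 2 8 1 3)(4 5 7) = [2, 3, 8, 0, 5, 7, 6, 4, 1]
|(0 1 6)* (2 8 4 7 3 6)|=|(0 1 2 8 4 7 3 6)|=8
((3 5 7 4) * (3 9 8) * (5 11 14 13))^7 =(3 9 7 13 11 8 4 5 14)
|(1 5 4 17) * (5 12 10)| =6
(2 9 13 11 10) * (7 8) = [0, 1, 9, 3, 4, 5, 6, 8, 7, 13, 2, 10, 12, 11] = (2 9 13 11 10)(7 8)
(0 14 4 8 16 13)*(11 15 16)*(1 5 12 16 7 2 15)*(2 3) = [14, 5, 15, 2, 8, 12, 6, 3, 11, 9, 10, 1, 16, 0, 4, 7, 13] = (0 14 4 8 11 1 5 12 16 13)(2 15 7 3)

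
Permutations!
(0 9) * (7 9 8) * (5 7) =(0 8 5 7 9) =[8, 1, 2, 3, 4, 7, 6, 9, 5, 0]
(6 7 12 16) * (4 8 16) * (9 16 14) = [0, 1, 2, 3, 8, 5, 7, 12, 14, 16, 10, 11, 4, 13, 9, 15, 6] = (4 8 14 9 16 6 7 12)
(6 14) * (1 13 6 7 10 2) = (1 13 6 14 7 10 2) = [0, 13, 1, 3, 4, 5, 14, 10, 8, 9, 2, 11, 12, 6, 7]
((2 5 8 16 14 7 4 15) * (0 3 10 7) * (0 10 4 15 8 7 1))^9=((0 3 4 8 16 14 10 1)(2 5 7 15))^9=(0 3 4 8 16 14 10 1)(2 5 7 15)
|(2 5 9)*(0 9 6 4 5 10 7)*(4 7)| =8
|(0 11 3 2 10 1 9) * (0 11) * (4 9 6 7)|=|(1 6 7 4 9 11 3 2 10)|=9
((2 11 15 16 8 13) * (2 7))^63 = (16)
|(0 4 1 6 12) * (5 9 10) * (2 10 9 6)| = |(0 4 1 2 10 5 6 12)| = 8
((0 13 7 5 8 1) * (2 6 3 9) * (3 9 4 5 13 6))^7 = ((0 6 9 2 3 4 5 8 1)(7 13))^7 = (0 8 4 2 6 1 5 3 9)(7 13)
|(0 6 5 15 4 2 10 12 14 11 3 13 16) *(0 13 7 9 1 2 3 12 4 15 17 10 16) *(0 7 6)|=6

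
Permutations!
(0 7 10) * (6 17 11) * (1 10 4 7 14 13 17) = (0 14 13 17 11 6 1 10)(4 7) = [14, 10, 2, 3, 7, 5, 1, 4, 8, 9, 0, 6, 12, 17, 13, 15, 16, 11]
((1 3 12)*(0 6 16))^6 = (16)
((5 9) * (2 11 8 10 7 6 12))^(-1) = (2 12 6 7 10 8 11)(5 9)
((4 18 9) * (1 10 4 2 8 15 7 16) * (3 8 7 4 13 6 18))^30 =(1 6 2)(3 15)(4 8)(7 10 18)(9 16 13)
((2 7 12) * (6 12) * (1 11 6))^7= ((1 11 6 12 2 7))^7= (1 11 6 12 2 7)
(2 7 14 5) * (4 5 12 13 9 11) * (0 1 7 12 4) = [1, 7, 12, 3, 5, 2, 6, 14, 8, 11, 10, 0, 13, 9, 4] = (0 1 7 14 4 5 2 12 13 9 11)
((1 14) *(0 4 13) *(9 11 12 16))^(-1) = ((0 4 13)(1 14)(9 11 12 16))^(-1) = (0 13 4)(1 14)(9 16 12 11)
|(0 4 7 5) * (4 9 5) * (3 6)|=6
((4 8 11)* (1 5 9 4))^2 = (1 9 8)(4 11 5)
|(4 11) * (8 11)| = 3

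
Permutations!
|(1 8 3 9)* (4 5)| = |(1 8 3 9)(4 5)| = 4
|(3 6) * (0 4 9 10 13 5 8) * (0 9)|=|(0 4)(3 6)(5 8 9 10 13)|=10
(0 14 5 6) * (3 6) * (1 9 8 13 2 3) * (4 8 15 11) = [14, 9, 3, 6, 8, 1, 0, 7, 13, 15, 10, 4, 12, 2, 5, 11] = (0 14 5 1 9 15 11 4 8 13 2 3 6)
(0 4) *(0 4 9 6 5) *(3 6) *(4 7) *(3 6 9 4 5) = [4, 1, 2, 9, 7, 0, 3, 5, 8, 6] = (0 4 7 5)(3 9 6)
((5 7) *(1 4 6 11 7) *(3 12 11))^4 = ((1 4 6 3 12 11 7 5))^4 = (1 12)(3 5)(4 11)(6 7)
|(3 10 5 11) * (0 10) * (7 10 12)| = 7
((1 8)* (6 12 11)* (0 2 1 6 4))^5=(0 12 1 4 6 2 11 8)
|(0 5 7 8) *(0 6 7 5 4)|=6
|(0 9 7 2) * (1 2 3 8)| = 7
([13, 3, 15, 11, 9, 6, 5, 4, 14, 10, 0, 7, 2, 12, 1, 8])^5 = [8, 9, 3, 10, 12, 6, 5, 13, 7, 2, 15, 0, 1, 14, 4, 11]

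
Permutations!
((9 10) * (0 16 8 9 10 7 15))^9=(0 9)(7 16)(8 15)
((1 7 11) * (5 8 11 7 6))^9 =(1 11 8 5 6)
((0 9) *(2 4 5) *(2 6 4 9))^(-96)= ((0 2 9)(4 5 6))^(-96)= (9)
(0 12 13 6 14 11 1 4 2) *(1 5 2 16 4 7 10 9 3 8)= (0 12 13 6 14 11 5 2)(1 7 10 9 3 8)(4 16)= [12, 7, 0, 8, 16, 2, 14, 10, 1, 3, 9, 5, 13, 6, 11, 15, 4]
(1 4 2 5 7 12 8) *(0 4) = [4, 0, 5, 3, 2, 7, 6, 12, 1, 9, 10, 11, 8] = (0 4 2 5 7 12 8 1)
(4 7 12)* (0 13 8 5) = (0 13 8 5)(4 7 12) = [13, 1, 2, 3, 7, 0, 6, 12, 5, 9, 10, 11, 4, 8]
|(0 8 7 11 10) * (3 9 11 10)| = 12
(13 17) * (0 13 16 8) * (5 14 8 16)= (0 13 17 5 14 8)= [13, 1, 2, 3, 4, 14, 6, 7, 0, 9, 10, 11, 12, 17, 8, 15, 16, 5]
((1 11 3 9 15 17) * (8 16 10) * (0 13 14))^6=((0 13 14)(1 11 3 9 15 17)(8 16 10))^6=(17)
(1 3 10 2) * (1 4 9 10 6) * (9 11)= (1 3 6)(2 4 11 9 10)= [0, 3, 4, 6, 11, 5, 1, 7, 8, 10, 2, 9]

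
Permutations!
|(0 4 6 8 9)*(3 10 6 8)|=12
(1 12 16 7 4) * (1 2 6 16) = (1 12)(2 6 16 7 4) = [0, 12, 6, 3, 2, 5, 16, 4, 8, 9, 10, 11, 1, 13, 14, 15, 7]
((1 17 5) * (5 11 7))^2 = (1 11 5 17 7)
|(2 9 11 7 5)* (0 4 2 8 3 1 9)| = 21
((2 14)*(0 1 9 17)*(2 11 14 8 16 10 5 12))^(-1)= (0 17 9 1)(2 12 5 10 16 8)(11 14)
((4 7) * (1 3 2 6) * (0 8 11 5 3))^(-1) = ((0 8 11 5 3 2 6 1)(4 7))^(-1) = (0 1 6 2 3 5 11 8)(4 7)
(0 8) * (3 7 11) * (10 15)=(0 8)(3 7 11)(10 15)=[8, 1, 2, 7, 4, 5, 6, 11, 0, 9, 15, 3, 12, 13, 14, 10]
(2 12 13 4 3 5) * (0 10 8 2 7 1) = (0 10 8 2 12 13 4 3 5 7 1) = [10, 0, 12, 5, 3, 7, 6, 1, 2, 9, 8, 11, 13, 4]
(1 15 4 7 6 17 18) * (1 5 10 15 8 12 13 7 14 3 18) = (1 8 12 13 7 6 17)(3 18 5 10 15 4 14) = [0, 8, 2, 18, 14, 10, 17, 6, 12, 9, 15, 11, 13, 7, 3, 4, 16, 1, 5]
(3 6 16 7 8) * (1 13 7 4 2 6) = (1 13 7 8 3)(2 6 16 4) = [0, 13, 6, 1, 2, 5, 16, 8, 3, 9, 10, 11, 12, 7, 14, 15, 4]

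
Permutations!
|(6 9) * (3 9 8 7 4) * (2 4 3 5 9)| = |(2 4 5 9 6 8 7 3)| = 8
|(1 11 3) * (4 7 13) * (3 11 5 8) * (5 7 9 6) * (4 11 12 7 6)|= |(1 6 5 8 3)(4 9)(7 13 11 12)|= 20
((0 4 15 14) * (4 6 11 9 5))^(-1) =(0 14 15 4 5 9 11 6)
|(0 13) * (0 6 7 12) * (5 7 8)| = |(0 13 6 8 5 7 12)| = 7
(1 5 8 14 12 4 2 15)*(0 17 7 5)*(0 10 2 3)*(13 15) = [17, 10, 13, 0, 3, 8, 6, 5, 14, 9, 2, 11, 4, 15, 12, 1, 16, 7] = (0 17 7 5 8 14 12 4 3)(1 10 2 13 15)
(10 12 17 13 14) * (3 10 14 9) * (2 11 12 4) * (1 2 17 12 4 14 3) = [0, 2, 11, 10, 17, 5, 6, 7, 8, 1, 14, 4, 12, 9, 3, 15, 16, 13] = (1 2 11 4 17 13 9)(3 10 14)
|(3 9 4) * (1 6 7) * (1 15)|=|(1 6 7 15)(3 9 4)|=12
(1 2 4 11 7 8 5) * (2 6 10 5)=(1 6 10 5)(2 4 11 7 8)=[0, 6, 4, 3, 11, 1, 10, 8, 2, 9, 5, 7]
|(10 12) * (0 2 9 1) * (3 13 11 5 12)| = 12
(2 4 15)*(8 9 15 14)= (2 4 14 8 9 15)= [0, 1, 4, 3, 14, 5, 6, 7, 9, 15, 10, 11, 12, 13, 8, 2]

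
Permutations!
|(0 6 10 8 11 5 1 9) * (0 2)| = |(0 6 10 8 11 5 1 9 2)| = 9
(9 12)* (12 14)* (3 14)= (3 14 12 9)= [0, 1, 2, 14, 4, 5, 6, 7, 8, 3, 10, 11, 9, 13, 12]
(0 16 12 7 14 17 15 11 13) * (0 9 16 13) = (0 13 9 16 12 7 14 17 15 11) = [13, 1, 2, 3, 4, 5, 6, 14, 8, 16, 10, 0, 7, 9, 17, 11, 12, 15]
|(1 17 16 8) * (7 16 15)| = |(1 17 15 7 16 8)| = 6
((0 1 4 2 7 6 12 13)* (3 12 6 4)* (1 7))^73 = (0 7 4 2 1 3 12 13)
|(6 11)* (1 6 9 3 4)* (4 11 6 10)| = |(1 10 4)(3 11 9)| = 3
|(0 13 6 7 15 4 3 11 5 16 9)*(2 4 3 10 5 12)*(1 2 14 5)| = 12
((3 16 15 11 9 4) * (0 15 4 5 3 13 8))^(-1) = ((0 15 11 9 5 3 16 4 13 8))^(-1) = (0 8 13 4 16 3 5 9 11 15)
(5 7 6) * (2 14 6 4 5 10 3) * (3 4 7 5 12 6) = (2 14 3)(4 12 6 10) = [0, 1, 14, 2, 12, 5, 10, 7, 8, 9, 4, 11, 6, 13, 3]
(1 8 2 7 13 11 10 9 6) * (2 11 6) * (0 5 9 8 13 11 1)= [5, 13, 7, 3, 4, 9, 0, 11, 1, 2, 8, 10, 12, 6]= (0 5 9 2 7 11 10 8 1 13 6)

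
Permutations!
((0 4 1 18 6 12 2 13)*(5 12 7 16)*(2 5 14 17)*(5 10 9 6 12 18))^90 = ((0 4 1 5 18 12 10 9 6 7 16 14 17 2 13))^90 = (18)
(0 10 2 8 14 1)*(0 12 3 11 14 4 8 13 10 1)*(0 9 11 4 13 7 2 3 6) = (0 1 12 6)(2 7)(3 4 8 13 10)(9 11 14) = [1, 12, 7, 4, 8, 5, 0, 2, 13, 11, 3, 14, 6, 10, 9]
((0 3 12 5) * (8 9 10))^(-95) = ((0 3 12 5)(8 9 10))^(-95) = (0 3 12 5)(8 9 10)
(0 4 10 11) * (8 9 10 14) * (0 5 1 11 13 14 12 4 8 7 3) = (0 8 9 10 13 14 7 3)(1 11 5)(4 12) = [8, 11, 2, 0, 12, 1, 6, 3, 9, 10, 13, 5, 4, 14, 7]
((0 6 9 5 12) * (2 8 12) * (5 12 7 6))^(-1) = (0 12 9 6 7 8 2 5)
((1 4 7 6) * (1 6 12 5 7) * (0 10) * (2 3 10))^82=((0 2 3 10)(1 4)(5 7 12))^82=(0 3)(2 10)(5 7 12)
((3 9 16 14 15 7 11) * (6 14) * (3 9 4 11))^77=(3 6 4 14 11 15 9 7 16)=((3 4 11 9 16 6 14 15 7))^77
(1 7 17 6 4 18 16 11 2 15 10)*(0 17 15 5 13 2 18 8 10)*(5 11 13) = (0 17 6 4 8 10 1 7 15)(2 11 18 16 13) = [17, 7, 11, 3, 8, 5, 4, 15, 10, 9, 1, 18, 12, 2, 14, 0, 13, 6, 16]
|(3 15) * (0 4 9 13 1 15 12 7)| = 9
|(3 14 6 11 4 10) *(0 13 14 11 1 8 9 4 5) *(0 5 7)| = 12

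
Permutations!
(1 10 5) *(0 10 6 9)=(0 10 5 1 6 9)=[10, 6, 2, 3, 4, 1, 9, 7, 8, 0, 5]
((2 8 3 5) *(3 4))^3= ((2 8 4 3 5))^3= (2 3 8 5 4)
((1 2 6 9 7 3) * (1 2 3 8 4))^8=((1 3 2 6 9 7 8 4))^8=(9)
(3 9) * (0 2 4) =(0 2 4)(3 9) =[2, 1, 4, 9, 0, 5, 6, 7, 8, 3]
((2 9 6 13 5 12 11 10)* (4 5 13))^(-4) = (13)(2 5)(4 10)(6 11)(9 12)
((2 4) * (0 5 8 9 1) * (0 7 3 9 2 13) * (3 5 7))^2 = (0 5 2 13 7 8 4)(1 9 3)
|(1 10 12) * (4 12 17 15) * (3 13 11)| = |(1 10 17 15 4 12)(3 13 11)| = 6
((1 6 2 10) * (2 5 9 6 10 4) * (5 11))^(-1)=(1 10)(2 4)(5 11 6 9)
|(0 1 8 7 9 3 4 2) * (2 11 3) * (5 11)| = 12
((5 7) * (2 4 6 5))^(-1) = ((2 4 6 5 7))^(-1) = (2 7 5 6 4)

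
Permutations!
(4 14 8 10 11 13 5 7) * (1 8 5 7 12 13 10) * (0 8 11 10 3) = (0 8 1 11 3)(4 14 5 12 13 7) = [8, 11, 2, 0, 14, 12, 6, 4, 1, 9, 10, 3, 13, 7, 5]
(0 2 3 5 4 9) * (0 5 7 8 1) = (0 2 3 7 8 1)(4 9 5) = [2, 0, 3, 7, 9, 4, 6, 8, 1, 5]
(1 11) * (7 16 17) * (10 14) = [0, 11, 2, 3, 4, 5, 6, 16, 8, 9, 14, 1, 12, 13, 10, 15, 17, 7] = (1 11)(7 16 17)(10 14)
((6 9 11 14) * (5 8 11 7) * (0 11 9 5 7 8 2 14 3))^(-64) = (14)(0 3 11) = ((0 11 3)(2 14 6 5)(8 9))^(-64)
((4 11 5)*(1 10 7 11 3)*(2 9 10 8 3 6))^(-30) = (2 10 11 4)(5 6 9 7)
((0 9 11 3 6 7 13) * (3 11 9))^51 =(0 3 6 7 13)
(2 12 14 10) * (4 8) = [0, 1, 12, 3, 8, 5, 6, 7, 4, 9, 2, 11, 14, 13, 10] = (2 12 14 10)(4 8)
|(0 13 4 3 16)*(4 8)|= |(0 13 8 4 3 16)|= 6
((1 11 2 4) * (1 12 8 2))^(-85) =(1 11)(2 8 12 4)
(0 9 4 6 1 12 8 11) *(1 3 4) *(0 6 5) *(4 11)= (0 9 1 12 8 4 5)(3 11 6)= [9, 12, 2, 11, 5, 0, 3, 7, 4, 1, 10, 6, 8]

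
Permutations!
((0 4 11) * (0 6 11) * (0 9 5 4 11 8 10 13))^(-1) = ((0 11 6 8 10 13)(4 9 5))^(-1) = (0 13 10 8 6 11)(4 5 9)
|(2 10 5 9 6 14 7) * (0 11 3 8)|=28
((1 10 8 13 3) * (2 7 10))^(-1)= (1 3 13 8 10 7 2)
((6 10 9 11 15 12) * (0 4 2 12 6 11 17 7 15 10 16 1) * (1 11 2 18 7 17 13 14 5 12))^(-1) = ((0 4 18 7 15 6 16 11 10 9 13 14 5 12 2 1))^(-1) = (0 1 2 12 5 14 13 9 10 11 16 6 15 7 18 4)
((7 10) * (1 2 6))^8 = ((1 2 6)(7 10))^8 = (10)(1 6 2)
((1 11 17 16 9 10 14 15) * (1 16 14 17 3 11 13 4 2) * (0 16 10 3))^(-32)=(17)(0 3 16 11 9)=((0 16 9 3 11)(1 13 4 2)(10 17 14 15))^(-32)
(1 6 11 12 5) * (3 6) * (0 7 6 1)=[7, 3, 2, 1, 4, 0, 11, 6, 8, 9, 10, 12, 5]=(0 7 6 11 12 5)(1 3)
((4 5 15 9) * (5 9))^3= (4 9)(5 15)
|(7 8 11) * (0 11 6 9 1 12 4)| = 9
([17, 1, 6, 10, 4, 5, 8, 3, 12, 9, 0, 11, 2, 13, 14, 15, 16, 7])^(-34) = (0 17 7 3 10)(2 8)(6 12)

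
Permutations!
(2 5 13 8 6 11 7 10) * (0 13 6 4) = (0 13 8 4)(2 5 6 11 7 10) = [13, 1, 5, 3, 0, 6, 11, 10, 4, 9, 2, 7, 12, 8]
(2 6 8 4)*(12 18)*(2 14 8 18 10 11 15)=(2 6 18 12 10 11 15)(4 14 8)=[0, 1, 6, 3, 14, 5, 18, 7, 4, 9, 11, 15, 10, 13, 8, 2, 16, 17, 12]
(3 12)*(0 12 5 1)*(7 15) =[12, 0, 2, 5, 4, 1, 6, 15, 8, 9, 10, 11, 3, 13, 14, 7] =(0 12 3 5 1)(7 15)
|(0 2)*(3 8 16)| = 6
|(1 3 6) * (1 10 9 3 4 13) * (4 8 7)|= 20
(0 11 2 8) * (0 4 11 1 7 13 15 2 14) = (0 1 7 13 15 2 8 4 11 14) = [1, 7, 8, 3, 11, 5, 6, 13, 4, 9, 10, 14, 12, 15, 0, 2]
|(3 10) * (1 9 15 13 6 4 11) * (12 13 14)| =18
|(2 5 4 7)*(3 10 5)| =|(2 3 10 5 4 7)| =6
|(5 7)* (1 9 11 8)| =4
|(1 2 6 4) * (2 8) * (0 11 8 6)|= |(0 11 8 2)(1 6 4)|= 12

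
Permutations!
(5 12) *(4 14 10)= (4 14 10)(5 12)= [0, 1, 2, 3, 14, 12, 6, 7, 8, 9, 4, 11, 5, 13, 10]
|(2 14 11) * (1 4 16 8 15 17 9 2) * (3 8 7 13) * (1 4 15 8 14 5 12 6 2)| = 28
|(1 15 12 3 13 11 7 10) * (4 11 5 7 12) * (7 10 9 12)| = |(1 15 4 11 7 9 12 3 13 5 10)| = 11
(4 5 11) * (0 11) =[11, 1, 2, 3, 5, 0, 6, 7, 8, 9, 10, 4] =(0 11 4 5)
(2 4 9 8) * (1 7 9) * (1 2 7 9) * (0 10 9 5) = [10, 5, 4, 3, 2, 0, 6, 1, 7, 8, 9] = (0 10 9 8 7 1 5)(2 4)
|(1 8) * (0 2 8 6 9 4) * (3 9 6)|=|(0 2 8 1 3 9 4)|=7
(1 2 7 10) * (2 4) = (1 4 2 7 10) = [0, 4, 7, 3, 2, 5, 6, 10, 8, 9, 1]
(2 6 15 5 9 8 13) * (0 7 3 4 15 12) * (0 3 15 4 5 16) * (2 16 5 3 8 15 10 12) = (0 7 10 12 8 13 16)(2 6)(5 9 15) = [7, 1, 6, 3, 4, 9, 2, 10, 13, 15, 12, 11, 8, 16, 14, 5, 0]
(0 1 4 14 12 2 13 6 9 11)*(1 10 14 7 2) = (0 10 14 12 1 4 7 2 13 6 9 11) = [10, 4, 13, 3, 7, 5, 9, 2, 8, 11, 14, 0, 1, 6, 12]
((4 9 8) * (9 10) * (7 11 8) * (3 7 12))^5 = ((3 7 11 8 4 10 9 12))^5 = (3 10 11 12 4 7 9 8)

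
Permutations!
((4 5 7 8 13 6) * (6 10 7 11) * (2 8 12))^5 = (2 12 7 10 13 8)(4 5 11 6)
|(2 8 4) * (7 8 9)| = |(2 9 7 8 4)| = 5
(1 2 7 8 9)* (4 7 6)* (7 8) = (1 2 6 4 8 9) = [0, 2, 6, 3, 8, 5, 4, 7, 9, 1]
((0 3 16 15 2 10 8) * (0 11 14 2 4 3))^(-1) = ((2 10 8 11 14)(3 16 15 4))^(-1) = (2 14 11 8 10)(3 4 15 16)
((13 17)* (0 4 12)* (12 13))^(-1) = ((0 4 13 17 12))^(-1) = (0 12 17 13 4)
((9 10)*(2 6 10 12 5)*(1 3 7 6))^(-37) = ((1 3 7 6 10 9 12 5 2))^(-37) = (1 2 5 12 9 10 6 7 3)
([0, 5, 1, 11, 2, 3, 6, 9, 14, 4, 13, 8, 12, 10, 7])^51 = (1 5 3 11 8 14 7 9 4 2)(10 13)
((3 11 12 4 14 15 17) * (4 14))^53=(3 17 15 14 12 11)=((3 11 12 14 15 17))^53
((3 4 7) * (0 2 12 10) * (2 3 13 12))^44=(0 4 13 10 3 7 12)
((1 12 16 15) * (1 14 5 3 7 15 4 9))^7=((1 12 16 4 9)(3 7 15 14 5))^7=(1 16 9 12 4)(3 15 5 7 14)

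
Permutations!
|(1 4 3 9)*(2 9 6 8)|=|(1 4 3 6 8 2 9)|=7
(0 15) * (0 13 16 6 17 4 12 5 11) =(0 15 13 16 6 17 4 12 5 11) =[15, 1, 2, 3, 12, 11, 17, 7, 8, 9, 10, 0, 5, 16, 14, 13, 6, 4]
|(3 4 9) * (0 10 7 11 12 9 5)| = |(0 10 7 11 12 9 3 4 5)| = 9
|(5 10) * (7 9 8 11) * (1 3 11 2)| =14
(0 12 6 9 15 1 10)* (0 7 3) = [12, 10, 2, 0, 4, 5, 9, 3, 8, 15, 7, 11, 6, 13, 14, 1] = (0 12 6 9 15 1 10 7 3)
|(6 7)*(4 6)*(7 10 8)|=|(4 6 10 8 7)|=5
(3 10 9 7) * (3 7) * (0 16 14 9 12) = (0 16 14 9 3 10 12) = [16, 1, 2, 10, 4, 5, 6, 7, 8, 3, 12, 11, 0, 13, 9, 15, 14]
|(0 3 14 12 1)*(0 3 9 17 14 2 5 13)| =|(0 9 17 14 12 1 3 2 5 13)| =10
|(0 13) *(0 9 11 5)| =5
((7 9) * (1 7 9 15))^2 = (1 15 7)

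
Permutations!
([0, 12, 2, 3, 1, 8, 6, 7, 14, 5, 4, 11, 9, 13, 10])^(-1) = (1 4 10 14 8 5 9 12)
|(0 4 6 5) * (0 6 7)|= |(0 4 7)(5 6)|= 6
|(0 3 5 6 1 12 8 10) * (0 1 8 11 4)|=|(0 3 5 6 8 10 1 12 11 4)|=10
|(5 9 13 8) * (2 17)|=4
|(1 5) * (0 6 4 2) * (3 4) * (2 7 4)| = 4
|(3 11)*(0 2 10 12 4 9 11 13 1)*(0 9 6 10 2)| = |(1 9 11 3 13)(4 6 10 12)| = 20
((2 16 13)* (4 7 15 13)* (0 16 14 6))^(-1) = (0 6 14 2 13 15 7 4 16)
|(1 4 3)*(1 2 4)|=3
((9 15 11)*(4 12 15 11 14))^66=(4 15)(12 14)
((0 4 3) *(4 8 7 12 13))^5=((0 8 7 12 13 4 3))^5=(0 4 12 8 3 13 7)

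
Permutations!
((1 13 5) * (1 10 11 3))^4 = ((1 13 5 10 11 3))^4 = (1 11 5)(3 10 13)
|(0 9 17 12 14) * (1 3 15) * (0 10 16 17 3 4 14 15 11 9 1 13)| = |(0 1 4 14 10 16 17 12 15 13)(3 11 9)| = 30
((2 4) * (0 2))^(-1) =((0 2 4))^(-1) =(0 4 2)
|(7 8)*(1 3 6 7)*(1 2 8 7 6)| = 2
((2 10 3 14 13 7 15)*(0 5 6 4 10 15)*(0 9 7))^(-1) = (0 13 14 3 10 4 6 5)(2 15)(7 9)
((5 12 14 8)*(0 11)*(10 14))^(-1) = ((0 11)(5 12 10 14 8))^(-1) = (0 11)(5 8 14 10 12)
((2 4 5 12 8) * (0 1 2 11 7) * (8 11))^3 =(0 4 11 1 5 7 2 12)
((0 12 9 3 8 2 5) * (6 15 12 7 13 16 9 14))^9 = (16)(6 15 12 14)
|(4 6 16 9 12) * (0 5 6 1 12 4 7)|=9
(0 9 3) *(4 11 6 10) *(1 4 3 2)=(0 9 2 1 4 11 6 10 3)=[9, 4, 1, 0, 11, 5, 10, 7, 8, 2, 3, 6]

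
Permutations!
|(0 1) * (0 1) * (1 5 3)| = |(1 5 3)| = 3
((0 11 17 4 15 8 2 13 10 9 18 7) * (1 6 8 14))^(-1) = (0 7 18 9 10 13 2 8 6 1 14 15 4 17 11)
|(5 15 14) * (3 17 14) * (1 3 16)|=|(1 3 17 14 5 15 16)|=7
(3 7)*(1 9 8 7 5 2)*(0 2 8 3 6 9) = (0 2 1)(3 5 8 7 6 9) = [2, 0, 1, 5, 4, 8, 9, 6, 7, 3]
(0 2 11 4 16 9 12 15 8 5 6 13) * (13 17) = (0 2 11 4 16 9 12 15 8 5 6 17 13) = [2, 1, 11, 3, 16, 6, 17, 7, 5, 12, 10, 4, 15, 0, 14, 8, 9, 13]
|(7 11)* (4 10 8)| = 6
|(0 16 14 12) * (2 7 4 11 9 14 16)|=8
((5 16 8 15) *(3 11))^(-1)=((3 11)(5 16 8 15))^(-1)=(3 11)(5 15 8 16)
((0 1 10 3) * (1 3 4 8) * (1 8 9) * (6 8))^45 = ((0 3)(1 10 4 9)(6 8))^45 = (0 3)(1 10 4 9)(6 8)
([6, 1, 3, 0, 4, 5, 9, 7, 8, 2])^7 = (0 9 3 6 2)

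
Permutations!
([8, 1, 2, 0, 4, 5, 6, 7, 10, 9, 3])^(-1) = (0 3 10 8)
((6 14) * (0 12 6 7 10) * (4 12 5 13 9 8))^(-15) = (0 6 9 10 12 13 7 4 5 14 8)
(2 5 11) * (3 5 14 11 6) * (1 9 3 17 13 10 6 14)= (1 9 3 5 14 11 2)(6 17 13 10)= [0, 9, 1, 5, 4, 14, 17, 7, 8, 3, 6, 2, 12, 10, 11, 15, 16, 13]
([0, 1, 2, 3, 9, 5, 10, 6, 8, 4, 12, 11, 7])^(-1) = [0, 1, 2, 3, 9, 5, 7, 12, 8, 4, 6, 11, 10]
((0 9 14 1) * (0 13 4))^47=((0 9 14 1 13 4))^47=(0 4 13 1 14 9)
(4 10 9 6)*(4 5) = [0, 1, 2, 3, 10, 4, 5, 7, 8, 6, 9] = (4 10 9 6 5)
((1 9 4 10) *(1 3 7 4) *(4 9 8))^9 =(1 4 3 9 8 10 7)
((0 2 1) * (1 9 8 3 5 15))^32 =(15)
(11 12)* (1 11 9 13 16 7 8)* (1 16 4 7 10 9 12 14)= (1 11 14)(4 7 8 16 10 9 13)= [0, 11, 2, 3, 7, 5, 6, 8, 16, 13, 9, 14, 12, 4, 1, 15, 10]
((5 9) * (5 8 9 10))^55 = (5 10)(8 9)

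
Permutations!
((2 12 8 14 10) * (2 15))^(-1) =((2 12 8 14 10 15))^(-1) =(2 15 10 14 8 12)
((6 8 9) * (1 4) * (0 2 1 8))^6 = (0 6 9 8 4 1 2)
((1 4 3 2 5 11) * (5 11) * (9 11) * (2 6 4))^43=((1 2 9 11)(3 6 4))^43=(1 11 9 2)(3 6 4)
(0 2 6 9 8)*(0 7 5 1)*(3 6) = (0 2 3 6 9 8 7 5 1) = [2, 0, 3, 6, 4, 1, 9, 5, 7, 8]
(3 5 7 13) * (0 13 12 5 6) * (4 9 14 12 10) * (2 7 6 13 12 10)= (0 12 5 6)(2 7)(3 13)(4 9 14 10)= [12, 1, 7, 13, 9, 6, 0, 2, 8, 14, 4, 11, 5, 3, 10]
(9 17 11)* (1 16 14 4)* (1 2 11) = (1 16 14 4 2 11 9 17) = [0, 16, 11, 3, 2, 5, 6, 7, 8, 17, 10, 9, 12, 13, 4, 15, 14, 1]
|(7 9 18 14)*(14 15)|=5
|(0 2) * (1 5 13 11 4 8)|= |(0 2)(1 5 13 11 4 8)|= 6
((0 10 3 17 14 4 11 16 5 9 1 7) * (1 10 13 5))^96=((0 13 5 9 10 3 17 14 4 11 16 1 7))^96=(0 3 16 5 14 7 10 11 13 17 1 9 4)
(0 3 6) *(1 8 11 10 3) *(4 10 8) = (0 1 4 10 3 6)(8 11) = [1, 4, 2, 6, 10, 5, 0, 7, 11, 9, 3, 8]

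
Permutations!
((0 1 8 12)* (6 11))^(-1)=(0 12 8 1)(6 11)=((0 1 8 12)(6 11))^(-1)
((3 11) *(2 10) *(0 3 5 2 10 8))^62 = (0 11 2)(3 5 8) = ((0 3 11 5 2 8))^62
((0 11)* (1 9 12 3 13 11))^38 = ((0 1 9 12 3 13 11))^38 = (0 12 11 9 13 1 3)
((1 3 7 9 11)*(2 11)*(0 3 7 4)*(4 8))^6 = (0 8)(1 7 9 2 11)(3 4)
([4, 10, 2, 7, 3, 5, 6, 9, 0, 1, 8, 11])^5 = [1, 3, 2, 8, 10, 5, 6, 0, 9, 4, 7, 11]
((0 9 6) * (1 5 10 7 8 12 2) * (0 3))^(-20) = ((0 9 6 3)(1 5 10 7 8 12 2))^(-20) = (1 5 10 7 8 12 2)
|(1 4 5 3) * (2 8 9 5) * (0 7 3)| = |(0 7 3 1 4 2 8 9 5)| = 9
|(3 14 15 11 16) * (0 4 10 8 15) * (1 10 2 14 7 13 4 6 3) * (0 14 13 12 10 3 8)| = |(0 6 8 15 11 16 1 3 7 12 10)(2 13 4)| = 33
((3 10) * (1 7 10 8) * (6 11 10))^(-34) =((1 7 6 11 10 3 8))^(-34) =(1 7 6 11 10 3 8)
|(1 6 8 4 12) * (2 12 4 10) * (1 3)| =7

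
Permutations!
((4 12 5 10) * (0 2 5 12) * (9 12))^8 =(12)(0 10 2 4 5)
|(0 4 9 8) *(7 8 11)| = 6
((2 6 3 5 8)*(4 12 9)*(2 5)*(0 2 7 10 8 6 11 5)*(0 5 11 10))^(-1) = ((0 2 10 8 5 6 3 7)(4 12 9))^(-1) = (0 7 3 6 5 8 10 2)(4 9 12)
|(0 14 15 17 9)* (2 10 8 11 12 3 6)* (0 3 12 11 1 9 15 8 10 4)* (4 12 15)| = 12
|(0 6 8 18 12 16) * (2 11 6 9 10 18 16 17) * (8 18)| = |(0 9 10 8 16)(2 11 6 18 12 17)| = 30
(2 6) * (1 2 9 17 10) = (1 2 6 9 17 10) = [0, 2, 6, 3, 4, 5, 9, 7, 8, 17, 1, 11, 12, 13, 14, 15, 16, 10]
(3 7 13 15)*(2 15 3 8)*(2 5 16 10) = [0, 1, 15, 7, 4, 16, 6, 13, 5, 9, 2, 11, 12, 3, 14, 8, 10] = (2 15 8 5 16 10)(3 7 13)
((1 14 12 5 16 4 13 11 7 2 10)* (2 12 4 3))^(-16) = ((1 14 4 13 11 7 12 5 16 3 2 10))^(-16) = (1 16 11)(2 12 4)(3 7 14)(5 13 10)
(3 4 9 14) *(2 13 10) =[0, 1, 13, 4, 9, 5, 6, 7, 8, 14, 2, 11, 12, 10, 3] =(2 13 10)(3 4 9 14)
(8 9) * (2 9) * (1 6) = (1 6)(2 9 8) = [0, 6, 9, 3, 4, 5, 1, 7, 2, 8]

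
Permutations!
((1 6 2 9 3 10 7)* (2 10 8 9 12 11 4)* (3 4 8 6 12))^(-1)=(1 7 10 6 3 2 4 9 8 11 12)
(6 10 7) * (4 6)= [0, 1, 2, 3, 6, 5, 10, 4, 8, 9, 7]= (4 6 10 7)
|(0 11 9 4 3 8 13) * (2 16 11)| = |(0 2 16 11 9 4 3 8 13)| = 9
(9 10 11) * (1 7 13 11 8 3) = [0, 7, 2, 1, 4, 5, 6, 13, 3, 10, 8, 9, 12, 11] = (1 7 13 11 9 10 8 3)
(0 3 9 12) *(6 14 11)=(0 3 9 12)(6 14 11)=[3, 1, 2, 9, 4, 5, 14, 7, 8, 12, 10, 6, 0, 13, 11]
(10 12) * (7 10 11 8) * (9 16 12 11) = [0, 1, 2, 3, 4, 5, 6, 10, 7, 16, 11, 8, 9, 13, 14, 15, 12] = (7 10 11 8)(9 16 12)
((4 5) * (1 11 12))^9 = ((1 11 12)(4 5))^9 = (12)(4 5)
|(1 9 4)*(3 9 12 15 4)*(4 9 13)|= |(1 12 15 9 3 13 4)|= 7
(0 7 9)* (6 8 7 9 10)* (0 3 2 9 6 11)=[6, 1, 9, 2, 4, 5, 8, 10, 7, 3, 11, 0]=(0 6 8 7 10 11)(2 9 3)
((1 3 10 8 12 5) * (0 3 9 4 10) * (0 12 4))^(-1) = (0 9 1 5 12 3)(4 8 10)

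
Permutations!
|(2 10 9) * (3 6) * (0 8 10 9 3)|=|(0 8 10 3 6)(2 9)|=10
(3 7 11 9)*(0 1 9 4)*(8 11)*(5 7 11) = (0 1 9 3 11 4)(5 7 8) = [1, 9, 2, 11, 0, 7, 6, 8, 5, 3, 10, 4]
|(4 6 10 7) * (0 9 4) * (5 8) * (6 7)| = |(0 9 4 7)(5 8)(6 10)| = 4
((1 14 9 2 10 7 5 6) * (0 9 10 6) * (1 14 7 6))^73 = ((0 9 2 1 7 5)(6 14 10))^73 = (0 9 2 1 7 5)(6 14 10)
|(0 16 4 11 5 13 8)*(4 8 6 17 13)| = 3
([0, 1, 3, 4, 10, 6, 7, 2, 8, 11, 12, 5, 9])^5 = (2 9)(3 11)(4 5)(6 10)(7 12)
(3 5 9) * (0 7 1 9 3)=(0 7 1 9)(3 5)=[7, 9, 2, 5, 4, 3, 6, 1, 8, 0]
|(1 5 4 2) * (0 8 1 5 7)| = |(0 8 1 7)(2 5 4)| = 12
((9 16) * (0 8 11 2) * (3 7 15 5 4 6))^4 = (16)(3 4 15)(5 7 6) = ((0 8 11 2)(3 7 15 5 4 6)(9 16))^4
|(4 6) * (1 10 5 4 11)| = 6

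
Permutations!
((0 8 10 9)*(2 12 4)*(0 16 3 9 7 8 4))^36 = ((0 4 2 12)(3 9 16)(7 8 10))^36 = (16)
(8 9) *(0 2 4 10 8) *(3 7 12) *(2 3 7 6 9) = (0 3 6 9)(2 4 10 8)(7 12) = [3, 1, 4, 6, 10, 5, 9, 12, 2, 0, 8, 11, 7]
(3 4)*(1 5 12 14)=(1 5 12 14)(3 4)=[0, 5, 2, 4, 3, 12, 6, 7, 8, 9, 10, 11, 14, 13, 1]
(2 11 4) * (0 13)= (0 13)(2 11 4)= [13, 1, 11, 3, 2, 5, 6, 7, 8, 9, 10, 4, 12, 0]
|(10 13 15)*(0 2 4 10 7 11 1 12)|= |(0 2 4 10 13 15 7 11 1 12)|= 10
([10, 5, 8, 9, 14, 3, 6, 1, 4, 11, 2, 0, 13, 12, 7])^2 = [2, 3, 4, 11, 7, 9, 6, 5, 14, 0, 8, 10, 12, 13, 1]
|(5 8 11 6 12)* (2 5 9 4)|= 8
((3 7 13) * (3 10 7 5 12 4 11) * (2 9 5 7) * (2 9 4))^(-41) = (2 12 5 9 10 13 7 3 11 4)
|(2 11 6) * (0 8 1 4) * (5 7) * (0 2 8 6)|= |(0 6 8 1 4 2 11)(5 7)|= 14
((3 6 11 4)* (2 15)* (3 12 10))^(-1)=(2 15)(3 10 12 4 11 6)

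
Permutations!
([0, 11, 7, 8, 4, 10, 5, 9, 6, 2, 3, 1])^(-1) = [0, 11, 9, 10, 4, 6, 8, 2, 3, 7, 5, 1]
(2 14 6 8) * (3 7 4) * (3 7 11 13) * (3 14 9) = (2 9 3 11 13 14 6 8)(4 7) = [0, 1, 9, 11, 7, 5, 8, 4, 2, 3, 10, 13, 12, 14, 6]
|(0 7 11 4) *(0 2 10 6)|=|(0 7 11 4 2 10 6)|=7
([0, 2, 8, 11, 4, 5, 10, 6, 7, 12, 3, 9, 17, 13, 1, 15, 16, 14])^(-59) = (1 2 8 7 6 10 3 11 9 12 17 14)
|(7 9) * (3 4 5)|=|(3 4 5)(7 9)|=6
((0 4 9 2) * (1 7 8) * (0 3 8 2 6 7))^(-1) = (0 1 8 3 2 7 6 9 4) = ((0 4 9 6 7 2 3 8 1))^(-1)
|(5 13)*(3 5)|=3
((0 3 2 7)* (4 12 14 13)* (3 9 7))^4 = ((0 9 7)(2 3)(4 12 14 13))^4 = (14)(0 9 7)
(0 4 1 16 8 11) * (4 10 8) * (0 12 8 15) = (0 10 15)(1 16 4)(8 11 12) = [10, 16, 2, 3, 1, 5, 6, 7, 11, 9, 15, 12, 8, 13, 14, 0, 4]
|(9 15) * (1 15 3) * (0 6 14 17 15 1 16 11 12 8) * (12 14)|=28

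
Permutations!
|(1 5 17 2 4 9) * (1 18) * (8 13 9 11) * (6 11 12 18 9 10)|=|(1 5 17 2 4 12 18)(6 11 8 13 10)|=35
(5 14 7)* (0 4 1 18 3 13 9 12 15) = (0 4 1 18 3 13 9 12 15)(5 14 7) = [4, 18, 2, 13, 1, 14, 6, 5, 8, 12, 10, 11, 15, 9, 7, 0, 16, 17, 3]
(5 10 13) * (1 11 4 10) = (1 11 4 10 13 5) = [0, 11, 2, 3, 10, 1, 6, 7, 8, 9, 13, 4, 12, 5]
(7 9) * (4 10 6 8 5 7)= (4 10 6 8 5 7 9)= [0, 1, 2, 3, 10, 7, 8, 9, 5, 4, 6]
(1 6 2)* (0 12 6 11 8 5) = (0 12 6 2 1 11 8 5) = [12, 11, 1, 3, 4, 0, 2, 7, 5, 9, 10, 8, 6]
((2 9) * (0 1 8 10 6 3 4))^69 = (0 4 3 6 10 8 1)(2 9) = ((0 1 8 10 6 3 4)(2 9))^69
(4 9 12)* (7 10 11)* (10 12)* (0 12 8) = (0 12 4 9 10 11 7 8) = [12, 1, 2, 3, 9, 5, 6, 8, 0, 10, 11, 7, 4]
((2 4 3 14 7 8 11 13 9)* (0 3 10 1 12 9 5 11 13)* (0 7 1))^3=((0 3 14 1 12 9 2 4 10)(5 11 7 8 13))^3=(0 1 2)(3 12 4)(5 8 11 13 7)(9 10 14)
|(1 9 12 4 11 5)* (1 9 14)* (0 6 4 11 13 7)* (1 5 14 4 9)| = |(0 6 9 12 11 14 5 1 4 13 7)| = 11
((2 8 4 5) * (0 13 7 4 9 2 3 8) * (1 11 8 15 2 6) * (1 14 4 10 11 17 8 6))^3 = (0 10 14 3)(1 9 8 17)(2 7 6 5)(4 15 13 11)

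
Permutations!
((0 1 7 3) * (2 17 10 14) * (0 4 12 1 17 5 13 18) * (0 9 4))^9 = ((0 17 10 14 2 5 13 18 9 4 12 1 7 3))^9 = (0 4 2 3 9 14 7 18 10 1 13 17 12 5)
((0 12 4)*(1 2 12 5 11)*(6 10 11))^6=(0 2 10)(1 6 4)(5 12 11)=((0 5 6 10 11 1 2 12 4))^6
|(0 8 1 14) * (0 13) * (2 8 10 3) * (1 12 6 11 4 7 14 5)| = 12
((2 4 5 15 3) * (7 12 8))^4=(2 3 15 5 4)(7 12 8)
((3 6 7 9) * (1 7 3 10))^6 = ((1 7 9 10)(3 6))^6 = (1 9)(7 10)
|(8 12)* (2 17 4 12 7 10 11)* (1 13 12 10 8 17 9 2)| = |(1 13 12 17 4 10 11)(2 9)(7 8)| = 14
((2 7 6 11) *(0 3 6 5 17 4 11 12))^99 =((0 3 6 12)(2 7 5 17 4 11))^99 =(0 12 6 3)(2 17)(4 7)(5 11)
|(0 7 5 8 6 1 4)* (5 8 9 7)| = |(0 5 9 7 8 6 1 4)| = 8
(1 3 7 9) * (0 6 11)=(0 6 11)(1 3 7 9)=[6, 3, 2, 7, 4, 5, 11, 9, 8, 1, 10, 0]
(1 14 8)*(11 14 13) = (1 13 11 14 8) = [0, 13, 2, 3, 4, 5, 6, 7, 1, 9, 10, 14, 12, 11, 8]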